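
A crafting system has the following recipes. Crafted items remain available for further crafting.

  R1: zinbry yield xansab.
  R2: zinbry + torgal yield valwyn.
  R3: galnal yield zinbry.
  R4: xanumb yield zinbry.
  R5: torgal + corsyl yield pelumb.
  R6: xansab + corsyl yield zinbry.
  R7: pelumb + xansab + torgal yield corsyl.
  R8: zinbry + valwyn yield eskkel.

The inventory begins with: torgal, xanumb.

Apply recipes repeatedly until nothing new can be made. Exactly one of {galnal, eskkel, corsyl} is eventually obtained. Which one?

eskkel

xanumb → zinbry (R4).
zinbry + torgal → valwyn (R2).
Using R8, zinbry and valwyn make eskkel.
corsyl would need pelumb, xansab, and torgal (R7), but pelumb is never obtained. No rule produces galnal, and it is not given.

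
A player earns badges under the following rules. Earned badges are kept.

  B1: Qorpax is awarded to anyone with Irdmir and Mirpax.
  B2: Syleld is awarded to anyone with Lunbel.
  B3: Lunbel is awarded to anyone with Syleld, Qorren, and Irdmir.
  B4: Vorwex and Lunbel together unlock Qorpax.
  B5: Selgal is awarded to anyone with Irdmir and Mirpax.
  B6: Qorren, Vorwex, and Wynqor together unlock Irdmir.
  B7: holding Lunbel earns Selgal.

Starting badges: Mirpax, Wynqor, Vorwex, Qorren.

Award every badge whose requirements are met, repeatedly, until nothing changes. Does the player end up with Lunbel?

No

Lunbel would need Syleld, Qorren, and Irdmir (B3), but Syleld is never earned.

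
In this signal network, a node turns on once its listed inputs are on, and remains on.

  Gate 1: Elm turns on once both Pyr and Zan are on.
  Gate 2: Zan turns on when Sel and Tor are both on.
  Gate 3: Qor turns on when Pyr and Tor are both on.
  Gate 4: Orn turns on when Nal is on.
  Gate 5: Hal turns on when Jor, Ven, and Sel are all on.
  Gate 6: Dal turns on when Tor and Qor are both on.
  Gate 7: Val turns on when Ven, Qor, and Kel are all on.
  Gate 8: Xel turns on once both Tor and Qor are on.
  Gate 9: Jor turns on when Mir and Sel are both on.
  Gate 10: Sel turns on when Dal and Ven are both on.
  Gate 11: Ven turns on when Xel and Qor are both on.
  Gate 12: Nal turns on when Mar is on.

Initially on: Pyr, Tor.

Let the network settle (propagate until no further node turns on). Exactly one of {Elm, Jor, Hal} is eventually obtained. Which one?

Pyr and Tor are on, so Qor turns on (Gate 3).
Gate 8: Tor and Qor on → Xel on.
Tor and Qor are on, so Dal turns on (Gate 6).
Gate 11: Xel and Qor on → Ven on.
Dal and Ven are on, so Sel turns on (Gate 10).
Sel and Tor are on, so Zan turns on (Gate 2).
Pyr and Zan are on, so Elm turns on (Gate 1).
Jor would need Mir and Sel (Gate 9), but Mir never turns on. Hal would need Jor, Ven, and Sel (Gate 5), but Jor never turns on.

Elm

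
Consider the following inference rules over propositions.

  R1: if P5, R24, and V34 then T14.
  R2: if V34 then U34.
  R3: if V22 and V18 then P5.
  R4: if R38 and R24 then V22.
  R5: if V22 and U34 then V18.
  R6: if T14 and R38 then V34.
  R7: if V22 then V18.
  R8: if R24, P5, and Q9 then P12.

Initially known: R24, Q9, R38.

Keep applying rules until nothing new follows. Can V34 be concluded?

V34 would need T14 and R38 (R6), but T14 is never established.

No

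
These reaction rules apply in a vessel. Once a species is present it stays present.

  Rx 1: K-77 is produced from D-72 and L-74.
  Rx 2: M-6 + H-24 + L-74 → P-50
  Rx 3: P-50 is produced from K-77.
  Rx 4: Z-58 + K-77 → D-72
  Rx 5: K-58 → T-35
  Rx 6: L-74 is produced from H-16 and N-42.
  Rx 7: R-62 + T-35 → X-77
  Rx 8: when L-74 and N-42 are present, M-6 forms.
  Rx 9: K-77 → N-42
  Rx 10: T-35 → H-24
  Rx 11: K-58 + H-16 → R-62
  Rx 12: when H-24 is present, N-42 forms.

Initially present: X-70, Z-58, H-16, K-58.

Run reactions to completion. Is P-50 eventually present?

Yes

K-58 present → T-35 forms (Rx 5).
T-35 present → H-24 forms (Rx 10).
H-24 present → N-42 forms (Rx 12).
H-16 and N-42 present → L-74 forms (Rx 6).
L-74 and N-42 present → M-6 forms (Rx 8).
M-6, H-24, and L-74 present → P-50 forms (Rx 2).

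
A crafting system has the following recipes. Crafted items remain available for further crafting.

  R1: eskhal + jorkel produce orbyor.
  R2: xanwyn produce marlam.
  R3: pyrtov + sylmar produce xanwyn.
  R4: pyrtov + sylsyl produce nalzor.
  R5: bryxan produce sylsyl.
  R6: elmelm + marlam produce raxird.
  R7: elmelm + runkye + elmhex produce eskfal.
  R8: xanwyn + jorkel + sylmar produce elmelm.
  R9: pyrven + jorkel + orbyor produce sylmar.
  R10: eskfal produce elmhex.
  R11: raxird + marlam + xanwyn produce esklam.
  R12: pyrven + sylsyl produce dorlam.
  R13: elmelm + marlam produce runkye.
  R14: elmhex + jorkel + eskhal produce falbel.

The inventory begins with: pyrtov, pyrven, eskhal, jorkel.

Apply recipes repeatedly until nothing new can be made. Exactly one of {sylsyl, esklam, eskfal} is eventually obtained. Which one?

esklam

eskhal + jorkel → orbyor (R1).
Using R9, pyrven, jorkel, and orbyor make sylmar.
Using R3, pyrtov and sylmar make xanwyn.
Using R8, xanwyn, jorkel, and sylmar make elmelm.
xanwyn → marlam (R2).
elmelm + marlam → raxird (R6).
raxird + marlam + xanwyn → esklam (R11).
sylsyl would need bryxan (R5), but bryxan is never obtained. eskfal would need elmelm, runkye, and elmhex (R7), but elmhex is never obtained.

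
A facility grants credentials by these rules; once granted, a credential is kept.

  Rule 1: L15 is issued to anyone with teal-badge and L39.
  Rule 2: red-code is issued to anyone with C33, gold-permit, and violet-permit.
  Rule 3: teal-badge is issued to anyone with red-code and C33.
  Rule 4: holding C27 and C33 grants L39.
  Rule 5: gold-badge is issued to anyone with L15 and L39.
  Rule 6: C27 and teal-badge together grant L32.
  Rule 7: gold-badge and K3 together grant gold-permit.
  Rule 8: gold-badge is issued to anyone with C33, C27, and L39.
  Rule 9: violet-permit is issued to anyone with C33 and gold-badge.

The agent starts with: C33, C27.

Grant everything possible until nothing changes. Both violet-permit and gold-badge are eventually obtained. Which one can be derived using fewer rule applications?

gold-badge: Holding C27 and C33 grants L39 (Rule 4). Holding C33, C27, and L39 grants gold-badge (Rule 8). [2 rule applications]
violet-permit: Holding C27 and C33 grants L39 (Rule 4). Holding C33, C27, and L39 grants gold-badge (Rule 8). Holding C33 and gold-badge grants violet-permit (Rule 9). [3 rule applications]
gold-badge needs fewer.

gold-badge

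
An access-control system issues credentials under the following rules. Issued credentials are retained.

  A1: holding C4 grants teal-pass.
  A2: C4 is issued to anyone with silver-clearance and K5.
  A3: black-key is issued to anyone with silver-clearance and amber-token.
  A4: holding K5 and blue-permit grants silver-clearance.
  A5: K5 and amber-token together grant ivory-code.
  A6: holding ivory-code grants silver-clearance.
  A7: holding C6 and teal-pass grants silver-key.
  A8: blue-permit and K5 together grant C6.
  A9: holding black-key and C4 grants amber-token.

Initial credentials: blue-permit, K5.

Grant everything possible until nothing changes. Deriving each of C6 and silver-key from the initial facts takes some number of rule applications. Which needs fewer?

C6

C6: Holding blue-permit and K5 grants C6 (A8). [1 rule application]
silver-key: Holding blue-permit and K5 grants C6 (A8). Holding K5 and blue-permit grants silver-clearance (A4). Holding silver-clearance and K5 grants C4 (A2). Holding C4 grants teal-pass (A1). Holding C6 and teal-pass grants silver-key (A7). [5 rule applications]
C6 needs fewer.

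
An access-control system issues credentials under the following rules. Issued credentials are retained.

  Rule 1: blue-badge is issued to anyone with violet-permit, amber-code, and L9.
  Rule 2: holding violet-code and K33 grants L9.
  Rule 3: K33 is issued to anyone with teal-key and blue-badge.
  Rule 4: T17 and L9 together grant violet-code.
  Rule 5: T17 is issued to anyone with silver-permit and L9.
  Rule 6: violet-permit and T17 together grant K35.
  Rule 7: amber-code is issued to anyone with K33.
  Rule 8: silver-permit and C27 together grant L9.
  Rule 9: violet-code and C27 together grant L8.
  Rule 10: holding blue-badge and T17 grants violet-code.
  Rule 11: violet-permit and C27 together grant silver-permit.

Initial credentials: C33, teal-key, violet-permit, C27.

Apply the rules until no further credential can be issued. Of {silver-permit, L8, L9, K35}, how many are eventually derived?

4

Holding violet-permit and C27 grants silver-permit (Rule 11).
Holding silver-permit and C27 grants L9 (Rule 8).
Holding silver-permit and L9 grants T17 (Rule 5).
Holding violet-permit and T17 grants K35 (Rule 6).
Holding T17 and L9 grants violet-code (Rule 4).
Holding violet-code and C27 grants L8 (Rule 9).
silver-permit: reached.
L8: reached.
L9: reached.
K35: reached.
All 4 are reached.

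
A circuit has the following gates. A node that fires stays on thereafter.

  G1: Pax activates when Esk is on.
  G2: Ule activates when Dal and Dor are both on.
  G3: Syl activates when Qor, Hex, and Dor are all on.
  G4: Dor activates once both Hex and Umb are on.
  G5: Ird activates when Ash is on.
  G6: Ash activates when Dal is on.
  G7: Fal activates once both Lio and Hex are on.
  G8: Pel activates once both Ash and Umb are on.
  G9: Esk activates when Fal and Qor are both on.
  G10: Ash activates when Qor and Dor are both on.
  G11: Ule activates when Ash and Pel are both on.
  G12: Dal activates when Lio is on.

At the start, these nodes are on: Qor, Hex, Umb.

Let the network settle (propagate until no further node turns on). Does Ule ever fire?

Yes

G4: Hex and Umb on → Dor on.
Qor and Dor are on, so Ash activates (G10).
Ash and Umb are on, so Pel activates (G8).
Ash and Pel are on, so Ule activates (G11).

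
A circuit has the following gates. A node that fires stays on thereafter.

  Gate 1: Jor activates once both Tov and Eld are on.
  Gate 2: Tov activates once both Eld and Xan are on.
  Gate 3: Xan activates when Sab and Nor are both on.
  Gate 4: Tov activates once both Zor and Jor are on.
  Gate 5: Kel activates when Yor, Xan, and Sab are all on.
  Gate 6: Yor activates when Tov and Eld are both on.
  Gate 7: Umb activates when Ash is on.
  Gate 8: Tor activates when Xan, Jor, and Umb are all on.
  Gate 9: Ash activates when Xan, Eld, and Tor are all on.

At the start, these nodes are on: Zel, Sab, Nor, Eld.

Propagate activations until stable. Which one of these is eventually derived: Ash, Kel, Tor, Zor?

Kel

Sab and Nor are on, so Xan activates (Gate 3).
Eld and Xan are on, so Tov activates (Gate 2).
Gate 6: Tov and Eld on → Yor on.
Gate 5: Yor, Xan, and Sab on → Kel on.
Tor would need Xan, Jor, and Umb (Gate 8), but Umb never turns on. No rule produces Zor, and it is not given. Ash would need Xan, Eld, and Tor (Gate 9), but Tor never turns on.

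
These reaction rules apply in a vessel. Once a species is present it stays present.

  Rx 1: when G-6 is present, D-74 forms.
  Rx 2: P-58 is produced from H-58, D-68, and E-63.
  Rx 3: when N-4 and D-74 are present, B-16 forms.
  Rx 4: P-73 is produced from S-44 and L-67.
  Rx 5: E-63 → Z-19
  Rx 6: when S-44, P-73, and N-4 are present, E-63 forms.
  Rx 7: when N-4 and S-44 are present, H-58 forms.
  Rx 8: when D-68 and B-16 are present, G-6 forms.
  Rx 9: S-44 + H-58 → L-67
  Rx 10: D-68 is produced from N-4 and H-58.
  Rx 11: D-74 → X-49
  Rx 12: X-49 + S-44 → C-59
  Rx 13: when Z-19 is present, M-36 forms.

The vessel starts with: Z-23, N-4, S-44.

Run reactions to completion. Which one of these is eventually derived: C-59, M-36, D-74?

M-36

N-4 and S-44 present → H-58 forms (Rx 7).
S-44 and H-58 present → L-67 forms (Rx 9).
S-44 and L-67 present → P-73 forms (Rx 4).
S-44, P-73, and N-4 present → E-63 forms (Rx 6).
E-63 present → Z-19 forms (Rx 5).
Z-19 present → M-36 forms (Rx 13).
D-74 would need G-6 (Rx 1), but G-6 never forms. C-59 would need X-49 and S-44 (Rx 12), but X-49 never forms.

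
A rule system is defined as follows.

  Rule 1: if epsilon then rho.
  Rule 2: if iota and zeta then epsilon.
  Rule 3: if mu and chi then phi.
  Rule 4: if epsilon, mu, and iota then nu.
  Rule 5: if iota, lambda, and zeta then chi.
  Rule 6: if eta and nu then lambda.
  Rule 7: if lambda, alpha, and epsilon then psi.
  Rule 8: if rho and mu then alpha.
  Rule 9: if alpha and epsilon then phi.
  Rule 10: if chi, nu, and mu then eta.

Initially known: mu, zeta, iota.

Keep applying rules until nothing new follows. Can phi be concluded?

Yes

iota and zeta hold, so epsilon follows (Rule 2).
From epsilon, Rule 1 gives rho.
rho and mu hold, so alpha follows (Rule 8).
From alpha and epsilon, Rule 9 gives phi.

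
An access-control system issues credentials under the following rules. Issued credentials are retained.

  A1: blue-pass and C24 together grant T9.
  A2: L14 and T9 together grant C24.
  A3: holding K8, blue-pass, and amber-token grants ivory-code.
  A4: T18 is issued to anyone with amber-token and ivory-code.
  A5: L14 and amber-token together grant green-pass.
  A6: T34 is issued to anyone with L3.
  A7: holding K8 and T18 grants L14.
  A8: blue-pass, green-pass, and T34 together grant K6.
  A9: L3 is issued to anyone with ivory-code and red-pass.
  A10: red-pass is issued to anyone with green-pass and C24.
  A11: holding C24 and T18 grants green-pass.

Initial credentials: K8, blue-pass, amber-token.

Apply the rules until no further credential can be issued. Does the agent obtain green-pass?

Yes

Holding K8, blue-pass, and amber-token grants ivory-code (A3).
Holding amber-token and ivory-code grants T18 (A4).
Holding K8 and T18 grants L14 (A7).
Holding L14 and amber-token grants green-pass (A5).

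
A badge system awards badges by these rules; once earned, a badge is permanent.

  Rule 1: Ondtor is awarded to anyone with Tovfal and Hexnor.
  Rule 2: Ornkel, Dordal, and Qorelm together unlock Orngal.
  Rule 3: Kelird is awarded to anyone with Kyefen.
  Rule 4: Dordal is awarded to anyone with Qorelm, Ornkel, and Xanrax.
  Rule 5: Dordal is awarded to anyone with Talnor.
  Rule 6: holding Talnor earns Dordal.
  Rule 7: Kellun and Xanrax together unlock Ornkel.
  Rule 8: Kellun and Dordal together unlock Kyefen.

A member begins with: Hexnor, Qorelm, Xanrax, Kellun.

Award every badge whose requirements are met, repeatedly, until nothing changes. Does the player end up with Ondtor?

Ondtor would need Tovfal and Hexnor (Rule 1), but Tovfal is never earned.

No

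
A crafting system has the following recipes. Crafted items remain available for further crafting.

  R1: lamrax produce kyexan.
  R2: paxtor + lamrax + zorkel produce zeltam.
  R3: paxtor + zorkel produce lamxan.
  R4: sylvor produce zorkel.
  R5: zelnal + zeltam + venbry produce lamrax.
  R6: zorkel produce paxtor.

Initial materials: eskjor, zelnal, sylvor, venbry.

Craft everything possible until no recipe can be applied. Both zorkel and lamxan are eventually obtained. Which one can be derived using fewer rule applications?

zorkel: sylvor → zorkel (R4). [1 rule application]
lamxan: sylvor → zorkel (R4). Using R6, zorkel makes paxtor. Using R3, paxtor and zorkel make lamxan. [3 rule applications]
zorkel needs fewer.

zorkel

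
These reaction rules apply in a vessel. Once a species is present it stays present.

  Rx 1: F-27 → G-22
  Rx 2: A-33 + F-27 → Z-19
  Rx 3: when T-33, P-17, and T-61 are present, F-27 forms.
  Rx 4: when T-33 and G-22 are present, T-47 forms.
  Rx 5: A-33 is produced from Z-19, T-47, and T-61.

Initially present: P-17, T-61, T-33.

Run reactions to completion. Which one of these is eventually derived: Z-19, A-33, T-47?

T-33, P-17, and T-61 present → F-27 forms (Rx 3).
F-27 present → G-22 forms (Rx 1).
T-33 and G-22 present → T-47 forms (Rx 4).
A-33 would need Z-19, T-47, and T-61 (Rx 5), but Z-19 never forms. Z-19 would need A-33 and F-27 (Rx 2), but A-33 never forms.

T-47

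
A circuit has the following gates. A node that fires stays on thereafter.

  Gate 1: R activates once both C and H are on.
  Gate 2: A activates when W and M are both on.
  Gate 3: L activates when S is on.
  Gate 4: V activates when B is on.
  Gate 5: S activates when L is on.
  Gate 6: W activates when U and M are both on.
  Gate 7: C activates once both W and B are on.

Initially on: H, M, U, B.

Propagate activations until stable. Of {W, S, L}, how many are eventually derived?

U and M are on, so W activates (Gate 6).
W: reached.
S would need L (Gate 5), but L never turns on.
L would need S (Gate 3), but S never turns on.
Reached: W — 1 of the 3.

1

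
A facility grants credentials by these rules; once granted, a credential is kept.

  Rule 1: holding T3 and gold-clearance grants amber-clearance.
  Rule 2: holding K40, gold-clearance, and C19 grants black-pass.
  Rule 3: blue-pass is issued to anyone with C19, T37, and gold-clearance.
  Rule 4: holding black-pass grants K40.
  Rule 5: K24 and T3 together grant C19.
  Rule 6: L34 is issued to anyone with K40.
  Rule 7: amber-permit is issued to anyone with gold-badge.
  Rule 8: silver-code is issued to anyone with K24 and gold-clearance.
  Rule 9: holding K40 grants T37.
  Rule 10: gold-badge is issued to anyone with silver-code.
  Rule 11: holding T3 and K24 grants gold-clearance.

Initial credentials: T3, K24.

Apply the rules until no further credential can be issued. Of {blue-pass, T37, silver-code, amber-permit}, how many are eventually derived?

2

Holding T3 and K24 grants gold-clearance (Rule 11).
Holding K24 and gold-clearance grants silver-code (Rule 8).
Holding silver-code grants gold-badge (Rule 10).
Holding gold-badge grants amber-permit (Rule 7).
blue-pass would need C19, T37, and gold-clearance (Rule 3), but T37 is never granted.
T37 would need K40 (Rule 9), but K40 is never granted.
silver-code: reached.
amber-permit: reached.
Reached: silver-code and amber-permit — 2 of the 4.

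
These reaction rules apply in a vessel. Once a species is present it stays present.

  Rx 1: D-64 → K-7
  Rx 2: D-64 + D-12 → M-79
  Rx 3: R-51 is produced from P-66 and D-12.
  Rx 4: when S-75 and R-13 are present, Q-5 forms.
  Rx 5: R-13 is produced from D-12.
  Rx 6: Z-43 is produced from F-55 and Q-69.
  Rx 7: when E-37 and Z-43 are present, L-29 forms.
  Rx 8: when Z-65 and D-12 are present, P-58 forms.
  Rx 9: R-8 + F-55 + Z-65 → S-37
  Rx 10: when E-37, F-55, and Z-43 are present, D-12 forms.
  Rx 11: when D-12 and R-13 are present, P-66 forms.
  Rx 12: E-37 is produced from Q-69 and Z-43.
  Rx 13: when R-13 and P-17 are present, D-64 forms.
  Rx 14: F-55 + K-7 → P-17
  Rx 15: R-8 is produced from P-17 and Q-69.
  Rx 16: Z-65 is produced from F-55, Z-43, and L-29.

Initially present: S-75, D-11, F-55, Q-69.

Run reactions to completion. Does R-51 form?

F-55 and Q-69 present → Z-43 forms (Rx 6).
Q-69 and Z-43 present → E-37 forms (Rx 12).
E-37, F-55, and Z-43 present → D-12 forms (Rx 10).
D-12 present → R-13 forms (Rx 5).
D-12 and R-13 present → P-66 forms (Rx 11).
P-66 and D-12 present → R-51 forms (Rx 3).

Yes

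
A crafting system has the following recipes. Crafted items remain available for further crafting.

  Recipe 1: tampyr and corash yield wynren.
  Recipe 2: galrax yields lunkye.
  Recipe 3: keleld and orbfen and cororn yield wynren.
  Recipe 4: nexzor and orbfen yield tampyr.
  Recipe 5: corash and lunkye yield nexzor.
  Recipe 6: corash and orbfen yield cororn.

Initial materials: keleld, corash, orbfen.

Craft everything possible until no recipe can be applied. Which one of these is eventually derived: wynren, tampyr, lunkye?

corash and orbfen → cororn (Recipe 6).
keleld and orbfen and cororn → wynren (Recipe 3).
lunkye would need galrax (Recipe 2), but galrax is never obtained. tampyr would need nexzor and orbfen (Recipe 4), but nexzor is never obtained.

wynren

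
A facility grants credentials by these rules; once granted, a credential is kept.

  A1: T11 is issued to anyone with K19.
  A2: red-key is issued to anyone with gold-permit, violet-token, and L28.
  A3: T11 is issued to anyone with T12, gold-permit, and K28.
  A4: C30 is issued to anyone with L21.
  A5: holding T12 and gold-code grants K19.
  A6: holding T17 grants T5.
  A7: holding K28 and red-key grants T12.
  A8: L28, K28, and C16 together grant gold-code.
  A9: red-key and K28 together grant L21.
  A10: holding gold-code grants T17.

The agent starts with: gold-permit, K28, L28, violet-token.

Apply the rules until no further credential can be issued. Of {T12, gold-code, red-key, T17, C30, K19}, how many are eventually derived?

3

Holding gold-permit, violet-token, and L28 grants red-key (A2).
Holding red-key and K28 grants L21 (A9).
Holding K28 and red-key grants T12 (A7).
Holding L21 grants C30 (A4).
T12: reached.
gold-code would need L28, K28, and C16 (A8), but C16 is never granted.
red-key: reached.
T17 would need gold-code (A10), but gold-code is never granted.
C30: reached.
K19 would need T12 and gold-code (A5), but gold-code is never granted.
Reached: T12, red-key, and C30 — 3 of the 6.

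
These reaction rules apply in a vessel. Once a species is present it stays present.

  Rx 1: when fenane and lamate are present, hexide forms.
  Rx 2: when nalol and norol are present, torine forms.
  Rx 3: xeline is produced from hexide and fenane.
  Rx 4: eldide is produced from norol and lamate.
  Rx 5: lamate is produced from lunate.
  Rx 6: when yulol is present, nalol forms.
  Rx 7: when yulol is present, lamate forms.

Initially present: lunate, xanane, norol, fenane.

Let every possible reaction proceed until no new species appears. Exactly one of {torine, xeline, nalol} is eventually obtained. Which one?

xeline

lunate present → lamate forms (Rx 5).
fenane and lamate present → hexide forms (Rx 1).
hexide and fenane present → xeline forms (Rx 3).
torine would need nalol and norol (Rx 2), but nalol never forms. nalol would need yulol (Rx 6), but yulol never forms.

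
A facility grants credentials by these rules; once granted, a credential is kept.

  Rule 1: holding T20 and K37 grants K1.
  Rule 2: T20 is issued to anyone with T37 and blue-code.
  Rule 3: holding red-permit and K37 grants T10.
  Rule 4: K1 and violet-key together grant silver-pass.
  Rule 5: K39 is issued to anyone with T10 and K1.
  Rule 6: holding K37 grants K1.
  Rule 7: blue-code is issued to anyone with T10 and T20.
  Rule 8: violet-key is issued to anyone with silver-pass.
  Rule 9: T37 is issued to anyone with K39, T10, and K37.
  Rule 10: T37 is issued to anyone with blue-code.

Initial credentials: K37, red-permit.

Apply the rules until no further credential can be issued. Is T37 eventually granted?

Yes

Holding K37 grants K1 (Rule 6).
Holding red-permit and K37 grants T10 (Rule 3).
Holding T10 and K1 grants K39 (Rule 5).
Holding K39, T10, and K37 grants T37 (Rule 9).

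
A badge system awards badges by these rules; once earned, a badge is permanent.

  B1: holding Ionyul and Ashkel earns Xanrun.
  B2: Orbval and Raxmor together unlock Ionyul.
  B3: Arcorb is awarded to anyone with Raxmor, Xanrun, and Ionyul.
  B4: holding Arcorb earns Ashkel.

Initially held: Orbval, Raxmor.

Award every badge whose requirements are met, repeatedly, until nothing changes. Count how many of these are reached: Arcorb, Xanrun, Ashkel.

0

Arcorb would need Raxmor, Xanrun, and Ionyul (B3), but Xanrun is never earned.
Xanrun would need Ionyul and Ashkel (B1), but Ashkel is never earned.
Ashkel would need Arcorb (B4), but Arcorb is never earned.
None of the 3 are reached.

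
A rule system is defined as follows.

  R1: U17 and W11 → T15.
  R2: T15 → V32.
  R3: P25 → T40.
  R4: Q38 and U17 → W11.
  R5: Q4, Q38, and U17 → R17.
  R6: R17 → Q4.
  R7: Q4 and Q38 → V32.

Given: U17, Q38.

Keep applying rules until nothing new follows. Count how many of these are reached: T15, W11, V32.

3

From Q38 and U17, R4 gives W11.
U17 and W11 hold, so T15 follows (R1).
T15 holds, so V32 follows (R2).
T15: reached.
W11: reached.
V32: reached.
All 3 are reached.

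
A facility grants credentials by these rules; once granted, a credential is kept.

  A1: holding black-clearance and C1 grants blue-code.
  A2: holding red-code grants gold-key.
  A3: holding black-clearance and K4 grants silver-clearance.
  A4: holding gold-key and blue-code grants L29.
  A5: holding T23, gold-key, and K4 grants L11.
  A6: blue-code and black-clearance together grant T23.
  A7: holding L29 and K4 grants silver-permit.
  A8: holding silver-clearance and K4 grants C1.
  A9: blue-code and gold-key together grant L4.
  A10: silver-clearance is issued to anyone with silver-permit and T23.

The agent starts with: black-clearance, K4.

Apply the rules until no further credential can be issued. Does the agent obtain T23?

Yes

Holding black-clearance and K4 grants silver-clearance (A3).
Holding silver-clearance and K4 grants C1 (A8).
Holding black-clearance and C1 grants blue-code (A1).
Holding blue-code and black-clearance grants T23 (A6).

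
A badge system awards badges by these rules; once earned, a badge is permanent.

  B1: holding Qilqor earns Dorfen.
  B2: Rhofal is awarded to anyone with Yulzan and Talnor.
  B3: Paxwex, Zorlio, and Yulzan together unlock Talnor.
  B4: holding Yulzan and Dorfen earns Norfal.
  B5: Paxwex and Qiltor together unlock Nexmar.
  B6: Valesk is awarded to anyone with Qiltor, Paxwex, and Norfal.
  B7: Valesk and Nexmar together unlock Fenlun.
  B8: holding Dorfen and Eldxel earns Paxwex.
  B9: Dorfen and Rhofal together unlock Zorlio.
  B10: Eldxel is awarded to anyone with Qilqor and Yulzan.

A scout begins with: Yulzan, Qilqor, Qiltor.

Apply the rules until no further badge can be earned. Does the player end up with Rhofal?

No

Rhofal would need Yulzan and Talnor (B2), but Talnor is never earned.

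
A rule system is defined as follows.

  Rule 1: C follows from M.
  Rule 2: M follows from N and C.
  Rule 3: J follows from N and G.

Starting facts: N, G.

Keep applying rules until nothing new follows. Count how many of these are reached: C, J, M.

1

N and G hold, so J follows (Rule 3).
C would need M (Rule 1), but M is never established.
J: reached.
M would need N and C (Rule 2), but C is never established.
Reached: J — 1 of the 3.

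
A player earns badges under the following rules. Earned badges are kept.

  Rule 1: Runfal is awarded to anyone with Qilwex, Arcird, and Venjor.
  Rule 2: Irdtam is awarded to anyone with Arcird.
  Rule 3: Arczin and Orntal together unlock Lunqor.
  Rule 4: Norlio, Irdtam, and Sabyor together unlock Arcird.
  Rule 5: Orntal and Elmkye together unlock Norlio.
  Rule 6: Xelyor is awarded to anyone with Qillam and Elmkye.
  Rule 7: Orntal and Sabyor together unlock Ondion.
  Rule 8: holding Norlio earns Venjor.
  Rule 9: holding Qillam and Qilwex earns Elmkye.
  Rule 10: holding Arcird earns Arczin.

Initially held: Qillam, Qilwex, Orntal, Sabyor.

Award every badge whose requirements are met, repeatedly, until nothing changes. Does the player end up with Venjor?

With Qillam and Qilwex, Elmkye is earned (Rule 9).
With Orntal and Elmkye, Norlio is earned (Rule 5).
With Norlio, Venjor is earned (Rule 8).

Yes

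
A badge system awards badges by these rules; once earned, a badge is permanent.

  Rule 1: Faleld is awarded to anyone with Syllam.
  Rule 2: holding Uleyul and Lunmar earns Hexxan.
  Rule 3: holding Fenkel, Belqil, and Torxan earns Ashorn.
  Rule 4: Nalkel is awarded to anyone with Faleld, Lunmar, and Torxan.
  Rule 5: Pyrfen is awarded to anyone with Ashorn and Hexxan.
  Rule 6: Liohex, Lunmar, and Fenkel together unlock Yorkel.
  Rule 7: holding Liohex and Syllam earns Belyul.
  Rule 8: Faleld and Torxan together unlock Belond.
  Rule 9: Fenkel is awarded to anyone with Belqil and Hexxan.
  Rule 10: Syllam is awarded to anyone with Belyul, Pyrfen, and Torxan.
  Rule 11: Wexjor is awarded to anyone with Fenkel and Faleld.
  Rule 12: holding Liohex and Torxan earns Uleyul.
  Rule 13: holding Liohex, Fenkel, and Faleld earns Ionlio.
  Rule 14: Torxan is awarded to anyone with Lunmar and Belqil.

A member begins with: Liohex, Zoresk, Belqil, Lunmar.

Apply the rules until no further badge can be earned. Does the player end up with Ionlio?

No

Ionlio would need Liohex, Fenkel, and Faleld (Rule 13), but Faleld is never earned.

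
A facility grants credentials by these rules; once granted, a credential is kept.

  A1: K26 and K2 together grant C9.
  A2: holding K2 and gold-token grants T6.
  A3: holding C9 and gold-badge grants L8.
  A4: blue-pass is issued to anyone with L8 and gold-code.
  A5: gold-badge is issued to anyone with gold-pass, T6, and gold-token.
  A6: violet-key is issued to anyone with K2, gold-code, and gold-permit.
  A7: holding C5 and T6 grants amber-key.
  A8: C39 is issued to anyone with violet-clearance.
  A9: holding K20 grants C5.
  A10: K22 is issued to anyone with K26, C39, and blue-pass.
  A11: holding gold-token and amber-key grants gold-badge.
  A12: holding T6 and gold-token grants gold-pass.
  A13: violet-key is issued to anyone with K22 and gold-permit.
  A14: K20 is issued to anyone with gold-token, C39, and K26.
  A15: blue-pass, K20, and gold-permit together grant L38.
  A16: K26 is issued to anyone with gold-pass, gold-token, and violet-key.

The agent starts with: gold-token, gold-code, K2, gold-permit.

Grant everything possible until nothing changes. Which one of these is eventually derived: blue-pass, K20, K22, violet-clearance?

blue-pass

Holding K2 and gold-token grants T6 (A2).
Holding K2, gold-code, and gold-permit grants violet-key (A6).
Holding T6 and gold-token grants gold-pass (A12).
Holding gold-pass, T6, and gold-token grants gold-badge (A5).
Holding gold-pass, gold-token, and violet-key grants K26 (A16).
Holding K26 and K2 grants C9 (A1).
Holding C9 and gold-badge grants L8 (A3).
Holding L8 and gold-code grants blue-pass (A4).
No rule produces violet-clearance, and it is not given. K22 would need K26, C39, and blue-pass (A10), but C39 is never granted. K20 would need gold-token, C39, and K26 (A14), but C39 is never granted.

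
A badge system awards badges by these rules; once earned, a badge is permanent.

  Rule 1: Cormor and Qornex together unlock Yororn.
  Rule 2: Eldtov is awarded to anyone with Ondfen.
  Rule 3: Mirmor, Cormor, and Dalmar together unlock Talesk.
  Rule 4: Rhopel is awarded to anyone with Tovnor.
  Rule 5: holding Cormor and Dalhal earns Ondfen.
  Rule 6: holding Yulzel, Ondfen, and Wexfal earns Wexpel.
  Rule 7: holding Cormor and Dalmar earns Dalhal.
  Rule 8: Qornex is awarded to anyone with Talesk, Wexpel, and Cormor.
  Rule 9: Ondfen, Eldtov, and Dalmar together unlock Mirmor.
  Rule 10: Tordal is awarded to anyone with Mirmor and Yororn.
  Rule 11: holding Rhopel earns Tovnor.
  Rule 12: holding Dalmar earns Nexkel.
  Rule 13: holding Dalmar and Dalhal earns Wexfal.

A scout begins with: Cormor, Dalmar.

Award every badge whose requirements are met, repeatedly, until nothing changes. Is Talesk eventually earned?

Yes

With Cormor and Dalmar, Dalhal is earned (Rule 7).
With Cormor and Dalhal, Ondfen is earned (Rule 5).
With Ondfen, Eldtov is earned (Rule 2).
With Ondfen, Eldtov, and Dalmar, Mirmor is earned (Rule 9).
With Mirmor, Cormor, and Dalmar, Talesk is earned (Rule 3).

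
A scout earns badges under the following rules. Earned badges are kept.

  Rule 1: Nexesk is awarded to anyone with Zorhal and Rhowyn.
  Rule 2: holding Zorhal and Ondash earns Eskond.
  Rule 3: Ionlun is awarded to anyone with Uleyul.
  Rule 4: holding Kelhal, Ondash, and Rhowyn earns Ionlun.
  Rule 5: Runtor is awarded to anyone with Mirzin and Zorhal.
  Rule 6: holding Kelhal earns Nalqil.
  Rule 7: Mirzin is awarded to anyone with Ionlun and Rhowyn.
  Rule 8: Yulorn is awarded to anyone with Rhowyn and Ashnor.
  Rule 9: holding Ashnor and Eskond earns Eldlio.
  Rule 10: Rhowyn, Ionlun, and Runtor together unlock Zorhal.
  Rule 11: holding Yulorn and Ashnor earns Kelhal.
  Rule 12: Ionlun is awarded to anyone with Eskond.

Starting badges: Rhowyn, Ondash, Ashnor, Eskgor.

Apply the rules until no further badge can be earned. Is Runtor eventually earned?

No

Runtor would need Mirzin and Zorhal (Rule 5), but Zorhal is never earned.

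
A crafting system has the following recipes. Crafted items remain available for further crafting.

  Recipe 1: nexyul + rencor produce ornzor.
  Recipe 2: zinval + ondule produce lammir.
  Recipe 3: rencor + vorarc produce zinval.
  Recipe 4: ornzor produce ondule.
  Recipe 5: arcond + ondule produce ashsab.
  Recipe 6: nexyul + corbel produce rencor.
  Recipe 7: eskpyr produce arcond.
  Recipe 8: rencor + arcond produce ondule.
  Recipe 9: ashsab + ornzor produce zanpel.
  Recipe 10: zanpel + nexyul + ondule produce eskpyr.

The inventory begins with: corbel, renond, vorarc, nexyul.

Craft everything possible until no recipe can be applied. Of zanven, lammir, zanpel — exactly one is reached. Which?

lammir

nexyul + corbel → rencor (Recipe 6).
rencor + vorarc → zinval (Recipe 3).
nexyul + rencor → ornzor (Recipe 1).
ornzor → ondule (Recipe 4).
Using Recipe 2, zinval and ondule make lammir.
No rule produces zanven, and it is not given. zanpel would need ashsab and ornzor (Recipe 9), but ashsab is never obtained.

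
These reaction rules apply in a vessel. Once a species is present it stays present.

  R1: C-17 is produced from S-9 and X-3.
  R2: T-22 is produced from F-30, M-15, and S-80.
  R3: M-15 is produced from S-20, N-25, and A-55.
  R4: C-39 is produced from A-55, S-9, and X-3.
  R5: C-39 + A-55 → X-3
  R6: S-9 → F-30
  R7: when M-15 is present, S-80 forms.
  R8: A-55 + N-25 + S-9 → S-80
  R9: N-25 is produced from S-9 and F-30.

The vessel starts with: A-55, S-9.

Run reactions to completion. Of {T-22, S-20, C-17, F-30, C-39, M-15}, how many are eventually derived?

1

S-9 present → F-30 forms (R6).
T-22 would need F-30, M-15, and S-80 (R2), but M-15 never forms.
No rule produces S-20, and it is not given.
C-17 would need S-9 and X-3 (R1), but X-3 never forms.
F-30: reached.
C-39 would need A-55, S-9, and X-3 (R4), but X-3 never forms.
M-15 would need S-20, N-25, and A-55 (R3), but S-20 never forms.
Reached: F-30 — 1 of the 6.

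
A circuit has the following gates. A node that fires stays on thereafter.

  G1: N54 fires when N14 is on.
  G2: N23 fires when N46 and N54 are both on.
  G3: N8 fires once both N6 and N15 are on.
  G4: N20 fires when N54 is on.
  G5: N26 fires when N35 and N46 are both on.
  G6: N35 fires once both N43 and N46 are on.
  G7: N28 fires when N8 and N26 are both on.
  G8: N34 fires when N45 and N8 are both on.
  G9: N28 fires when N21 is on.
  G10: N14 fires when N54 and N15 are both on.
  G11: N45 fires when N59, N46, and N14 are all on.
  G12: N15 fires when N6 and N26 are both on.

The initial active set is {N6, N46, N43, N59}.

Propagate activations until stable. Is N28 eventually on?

G6: N43 and N46 on → N35 on.
G5: N35 and N46 on → N26 on.
N6 and N26 are on, so N15 fires (G12).
N6 and N15 are on, so N8 fires (G3).
N8 and N26 are on, so N28 fires (G7).

Yes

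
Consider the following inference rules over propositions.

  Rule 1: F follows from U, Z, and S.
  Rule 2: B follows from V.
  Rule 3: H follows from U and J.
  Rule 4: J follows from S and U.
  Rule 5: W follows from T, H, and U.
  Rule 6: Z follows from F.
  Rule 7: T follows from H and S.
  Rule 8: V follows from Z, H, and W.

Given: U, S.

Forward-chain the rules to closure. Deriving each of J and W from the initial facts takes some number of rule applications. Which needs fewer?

J: S and U hold, so J follows (Rule 4). [1 rule application]
W: From S and U, Rule 4 gives J. U and J hold, so H follows (Rule 3). From H and S, Rule 7 gives T. From T, H, and U, Rule 5 gives W. [4 rule applications]
J needs fewer.

J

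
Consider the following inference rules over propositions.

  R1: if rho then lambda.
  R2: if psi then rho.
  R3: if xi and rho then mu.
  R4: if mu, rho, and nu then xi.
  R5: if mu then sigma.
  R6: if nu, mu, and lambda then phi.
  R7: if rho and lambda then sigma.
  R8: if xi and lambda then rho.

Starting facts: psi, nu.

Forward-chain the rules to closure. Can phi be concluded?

phi would need nu, mu, and lambda (R6), but mu is never established.

No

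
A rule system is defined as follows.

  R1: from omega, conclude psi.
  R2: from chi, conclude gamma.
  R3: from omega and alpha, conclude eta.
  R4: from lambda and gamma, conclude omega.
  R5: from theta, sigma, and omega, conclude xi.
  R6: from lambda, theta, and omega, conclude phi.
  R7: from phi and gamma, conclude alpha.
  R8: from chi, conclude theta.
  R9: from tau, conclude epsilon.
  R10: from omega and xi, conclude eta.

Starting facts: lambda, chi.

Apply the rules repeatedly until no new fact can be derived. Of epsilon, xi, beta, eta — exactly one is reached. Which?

eta

From chi, R8 gives theta.
From chi, R2 gives gamma.
lambda and gamma hold, so omega follows (R4).
lambda, theta, and omega hold, so phi follows (R6).
From phi and gamma, R7 gives alpha.
omega and alpha hold, so eta follows (R3).
No rule produces beta, and it is not given. xi would need theta, sigma, and omega (R5), but sigma is never established. epsilon would need tau (R9), but tau is never established.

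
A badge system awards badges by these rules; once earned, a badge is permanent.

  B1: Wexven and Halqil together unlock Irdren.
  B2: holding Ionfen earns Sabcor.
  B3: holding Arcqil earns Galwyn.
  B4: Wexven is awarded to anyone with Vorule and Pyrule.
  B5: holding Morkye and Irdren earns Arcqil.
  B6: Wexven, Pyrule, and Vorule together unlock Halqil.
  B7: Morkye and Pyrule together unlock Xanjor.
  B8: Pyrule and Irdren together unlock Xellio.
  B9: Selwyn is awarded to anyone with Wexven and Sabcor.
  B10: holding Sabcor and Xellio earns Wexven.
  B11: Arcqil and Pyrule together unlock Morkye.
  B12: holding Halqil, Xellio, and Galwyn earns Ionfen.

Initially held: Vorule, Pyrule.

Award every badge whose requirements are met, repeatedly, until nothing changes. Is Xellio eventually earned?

Yes

With Vorule and Pyrule, Wexven is earned (B4).
With Wexven, Pyrule, and Vorule, Halqil is earned (B6).
With Wexven and Halqil, Irdren is earned (B1).
With Pyrule and Irdren, Xellio is earned (B8).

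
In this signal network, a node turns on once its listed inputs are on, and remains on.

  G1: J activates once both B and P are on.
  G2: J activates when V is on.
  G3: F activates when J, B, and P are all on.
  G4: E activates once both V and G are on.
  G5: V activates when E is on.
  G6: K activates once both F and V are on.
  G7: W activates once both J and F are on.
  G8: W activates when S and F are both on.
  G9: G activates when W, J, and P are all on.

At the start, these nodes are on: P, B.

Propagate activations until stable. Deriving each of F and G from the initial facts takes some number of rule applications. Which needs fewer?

F

F: G1: B and P on → J on. J, B, and P are on, so F activates (G3). [2 rule applications]
G: B and P are on, so J activates (G1). J, B, and P are on, so F activates (G3). G7: J and F on → W on. G9: W, J, and P on → G on. [4 rule applications]
F needs fewer.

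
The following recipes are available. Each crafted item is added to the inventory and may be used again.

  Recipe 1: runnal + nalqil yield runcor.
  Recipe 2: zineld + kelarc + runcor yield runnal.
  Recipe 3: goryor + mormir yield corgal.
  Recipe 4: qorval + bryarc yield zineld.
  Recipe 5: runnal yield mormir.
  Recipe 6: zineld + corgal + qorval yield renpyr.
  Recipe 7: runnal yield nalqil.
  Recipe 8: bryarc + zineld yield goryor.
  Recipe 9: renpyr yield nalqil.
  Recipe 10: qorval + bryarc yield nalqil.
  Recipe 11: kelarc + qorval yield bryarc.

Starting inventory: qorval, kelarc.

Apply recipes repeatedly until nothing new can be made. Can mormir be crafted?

No

mormir would need runnal (Recipe 5), but runnal is never obtained.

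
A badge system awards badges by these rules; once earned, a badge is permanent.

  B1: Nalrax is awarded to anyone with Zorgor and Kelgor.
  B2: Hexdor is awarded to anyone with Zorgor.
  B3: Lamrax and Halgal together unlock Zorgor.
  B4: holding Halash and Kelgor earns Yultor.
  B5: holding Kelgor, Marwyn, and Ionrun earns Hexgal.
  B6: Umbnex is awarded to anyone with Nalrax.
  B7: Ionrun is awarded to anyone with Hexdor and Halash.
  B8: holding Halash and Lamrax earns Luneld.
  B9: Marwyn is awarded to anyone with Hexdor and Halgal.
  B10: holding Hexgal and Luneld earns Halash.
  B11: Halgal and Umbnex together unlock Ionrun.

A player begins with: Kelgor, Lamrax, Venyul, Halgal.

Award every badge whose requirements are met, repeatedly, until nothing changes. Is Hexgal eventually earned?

With Lamrax and Halgal, Zorgor is earned (B3).
With Zorgor, Hexdor is earned (B2).
With Zorgor and Kelgor, Nalrax is earned (B1).
With Nalrax, Umbnex is earned (B6).
With Hexdor and Halgal, Marwyn is earned (B9).
With Halgal and Umbnex, Ionrun is earned (B11).
With Kelgor, Marwyn, and Ionrun, Hexgal is earned (B5).

Yes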